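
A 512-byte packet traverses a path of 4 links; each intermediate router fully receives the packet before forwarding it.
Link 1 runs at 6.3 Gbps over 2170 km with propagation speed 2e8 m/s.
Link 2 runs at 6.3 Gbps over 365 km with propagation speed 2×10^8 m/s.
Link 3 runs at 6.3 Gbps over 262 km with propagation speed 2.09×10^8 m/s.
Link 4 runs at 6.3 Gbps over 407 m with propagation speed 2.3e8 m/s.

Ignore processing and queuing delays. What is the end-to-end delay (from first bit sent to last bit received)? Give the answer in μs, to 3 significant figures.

L = 512 × 8 = 4096 bits.
Transmission delay per hop = L/R = 4096/6300000000 = 0.650159 μs; 4 hops → 2.60063 μs.
Propagation delays (d/s per hop): 10850, 1825, 1253.59, 1.76957 μs; sum = 13930.4 μs.
End-to-end = 13900 μs.

13900 μs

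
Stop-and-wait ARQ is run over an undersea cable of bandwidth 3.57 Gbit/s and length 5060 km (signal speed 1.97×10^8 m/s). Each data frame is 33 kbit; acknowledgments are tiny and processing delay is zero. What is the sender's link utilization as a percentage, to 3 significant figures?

t_tx = L/R = 33000/3570000000 = 9.2437e-06 s.
t_prop = 5060000/197000000 = 0.0256853 s; RTT = 0.0513706 s.
Cycle = t_tx + RTT = 0.0513798 s.
Utilization = t_tx / cycle = 9.2437e-06/0.0513798 = 0.0180 %.

0.0180 %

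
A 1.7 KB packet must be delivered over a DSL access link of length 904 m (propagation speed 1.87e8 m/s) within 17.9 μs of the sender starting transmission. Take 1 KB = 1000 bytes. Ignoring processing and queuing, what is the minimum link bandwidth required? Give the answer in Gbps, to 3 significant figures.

L = 13600 bits.
Propagation delay = 904 / 187000000 = 4.83422 μs.
Transmission budget = 17.9 − 4.83422 = 13.0658 μs.
R ≥ L / t_tx = 13600 bits / 1.30658e-05 s = 1.04 Gbps.

1.04 Gbps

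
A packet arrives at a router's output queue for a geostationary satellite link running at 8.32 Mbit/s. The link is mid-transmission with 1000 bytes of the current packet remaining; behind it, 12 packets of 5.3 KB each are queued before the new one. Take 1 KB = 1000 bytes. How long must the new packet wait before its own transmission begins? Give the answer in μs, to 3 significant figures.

62100 μs

Each queued packet: L/R = 42400/8320000 = 5096.15 μs.
12 queued → 61153.8 μs.
Plus remaining 8000 bits of current packet: 961.538 μs.
Queuing delay = 62100 μs.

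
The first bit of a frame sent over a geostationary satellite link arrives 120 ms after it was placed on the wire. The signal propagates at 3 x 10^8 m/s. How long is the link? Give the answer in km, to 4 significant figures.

36000 km

d = s × t_prop = 300000000 × 0.12 = 36000 km.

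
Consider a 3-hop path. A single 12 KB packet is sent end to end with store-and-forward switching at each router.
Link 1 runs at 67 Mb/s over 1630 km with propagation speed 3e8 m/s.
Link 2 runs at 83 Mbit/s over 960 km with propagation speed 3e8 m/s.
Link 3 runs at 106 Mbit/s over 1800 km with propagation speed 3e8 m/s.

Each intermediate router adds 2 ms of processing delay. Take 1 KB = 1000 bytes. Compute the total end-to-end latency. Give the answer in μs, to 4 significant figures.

22130 μs

L = 96000 bits.
Transmission delays (L/R per hop): 1432.84, 1156.63, 905.66 μs; sum = 3495.12 μs.
Propagation delays (d/s per hop): 5433.33, 3200, 6000 μs; sum = 14633.3 μs.
Processing at 2 router(s): 2 × 2 ms = 4000 μs.
End-to-end = 22130 μs.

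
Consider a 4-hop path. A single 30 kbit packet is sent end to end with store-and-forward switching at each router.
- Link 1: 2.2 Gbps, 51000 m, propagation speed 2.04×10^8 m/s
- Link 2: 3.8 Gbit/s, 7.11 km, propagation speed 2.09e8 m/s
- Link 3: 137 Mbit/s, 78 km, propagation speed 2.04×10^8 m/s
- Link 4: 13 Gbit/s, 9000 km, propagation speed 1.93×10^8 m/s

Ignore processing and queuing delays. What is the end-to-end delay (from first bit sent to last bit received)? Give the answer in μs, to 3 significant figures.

47500 μs

L = 30000 bits.
Transmission delays (L/R per hop): 13.6364, 7.89474, 218.978, 2.30769 μs; sum = 242.817 μs.
Propagation delays (d/s per hop): 250, 34.0191, 382.353, 46632.1 μs; sum = 47298.5 μs.
End-to-end = 47500 μs.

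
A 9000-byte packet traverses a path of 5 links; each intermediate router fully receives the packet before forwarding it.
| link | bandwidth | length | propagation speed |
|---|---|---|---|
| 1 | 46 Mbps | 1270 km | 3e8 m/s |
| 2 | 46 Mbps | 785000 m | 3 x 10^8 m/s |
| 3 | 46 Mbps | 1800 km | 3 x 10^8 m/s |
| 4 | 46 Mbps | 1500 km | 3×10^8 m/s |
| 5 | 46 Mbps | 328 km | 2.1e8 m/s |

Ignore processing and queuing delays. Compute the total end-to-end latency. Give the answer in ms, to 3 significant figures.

L = 9000 × 8 = 72000 bits.
Transmission delay per hop = L/R = 72000/46000000 = 1.56522 ms; 5 hops → 7.82609 ms.
Propagation delays (d/s per hop): 4.23333, 2.61667, 6, 5, 1.5619 ms; sum = 19.4119 ms.
End-to-end = 27.2 ms.

27.2 ms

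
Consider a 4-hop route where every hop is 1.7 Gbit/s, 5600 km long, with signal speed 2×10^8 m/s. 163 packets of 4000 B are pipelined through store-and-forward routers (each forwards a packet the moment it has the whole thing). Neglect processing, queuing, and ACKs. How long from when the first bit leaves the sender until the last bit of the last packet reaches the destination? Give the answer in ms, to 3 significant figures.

Per-hop transmission t_tx = L/R = 32000/1700000000 = 0.0188235 ms.
Per-hop propagation t_prop = 5600000/200000000 = 28 ms.
Pipeline fill: first packet needs 4·t_tx to clear all hops; remaining 162 packets each add one t_tx.
Total = (4+163-1)·t_tx + 4·t_prop = 166·0.0188235 + 4·28 = 115 ms.

115 ms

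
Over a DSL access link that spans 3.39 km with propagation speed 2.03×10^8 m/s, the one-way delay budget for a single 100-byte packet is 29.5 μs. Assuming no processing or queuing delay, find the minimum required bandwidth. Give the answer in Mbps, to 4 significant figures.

62.50 Mbps

L = 800 bits.
Propagation delay = 3390 / 2.03e+08 = 16.6995 μs.
Transmission budget = 29.5 − 16.6995 = 12.8005 μs.
R ≥ L / t_tx = 800 bits / 1.28005e-05 s = 62.50 Mbps.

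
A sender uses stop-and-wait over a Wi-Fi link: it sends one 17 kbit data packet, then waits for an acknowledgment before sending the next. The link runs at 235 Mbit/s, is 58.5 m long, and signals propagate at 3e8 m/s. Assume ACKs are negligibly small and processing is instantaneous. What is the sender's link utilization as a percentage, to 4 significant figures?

t_tx = L/R = 17000/235000000 = 7.23404e-05 s.
t_prop = 58.5/300000000 = 1.95e-07 s; RTT = 3.9e-07 s.
Cycle = t_tx + RTT = 7.27304e-05 s.
Utilization = t_tx / cycle = 7.23404e-05/7.27304e-05 = 99.46 %.

99.46 %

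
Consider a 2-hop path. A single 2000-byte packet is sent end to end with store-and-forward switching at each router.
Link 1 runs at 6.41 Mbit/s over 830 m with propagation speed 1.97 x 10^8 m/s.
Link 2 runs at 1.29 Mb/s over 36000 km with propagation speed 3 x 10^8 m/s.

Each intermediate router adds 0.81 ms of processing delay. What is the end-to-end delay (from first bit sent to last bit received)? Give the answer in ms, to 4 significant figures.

L = 2000 × 8 = 16000 bits.
Transmission delays (L/R per hop): 2.4961, 12.4031 ms; sum = 14.8992 ms.
Propagation delays (d/s per hop): 0.0042132, 120 ms; sum = 120.004 ms.
Processing at 1 router(s): 1 × 0.81 ms = 0.81 ms.
End-to-end = 135.7 ms.

135.7 ms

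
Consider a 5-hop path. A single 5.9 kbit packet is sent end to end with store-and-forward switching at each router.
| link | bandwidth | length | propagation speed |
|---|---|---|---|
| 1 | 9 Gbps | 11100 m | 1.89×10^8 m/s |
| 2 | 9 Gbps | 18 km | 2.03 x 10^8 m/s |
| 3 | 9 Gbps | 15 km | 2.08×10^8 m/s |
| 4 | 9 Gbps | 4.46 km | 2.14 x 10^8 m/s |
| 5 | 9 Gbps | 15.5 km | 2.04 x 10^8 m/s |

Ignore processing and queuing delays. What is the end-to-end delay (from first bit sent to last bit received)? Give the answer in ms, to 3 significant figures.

L = 5900 bits.
Transmission delay per hop = L/R = 5900/9000000000 = 0.000655556 ms; 5 hops → 0.00327778 ms.
Propagation delays (d/s per hop): 0.0587302, 0.08867, 0.0721154, 0.0208411, 0.0759804 ms; sum = 0.316337 ms.
End-to-end = 0.320 ms.

0.320 ms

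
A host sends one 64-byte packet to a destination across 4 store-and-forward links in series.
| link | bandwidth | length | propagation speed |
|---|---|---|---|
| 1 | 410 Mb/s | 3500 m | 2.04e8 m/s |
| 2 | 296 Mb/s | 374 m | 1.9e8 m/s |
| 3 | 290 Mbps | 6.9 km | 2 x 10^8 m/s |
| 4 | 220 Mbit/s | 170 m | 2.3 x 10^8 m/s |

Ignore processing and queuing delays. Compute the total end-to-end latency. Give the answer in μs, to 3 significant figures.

61.4 μs

L = 64 × 8 = 512 bits.
Transmission delays (L/R per hop): 1.24878, 1.72973, 1.76552, 2.32727 μs; sum = 7.0713 μs.
Propagation delays (d/s per hop): 17.1569, 1.96842, 34.5, 0.73913 μs; sum = 54.3644 μs.
End-to-end = 61.4 μs.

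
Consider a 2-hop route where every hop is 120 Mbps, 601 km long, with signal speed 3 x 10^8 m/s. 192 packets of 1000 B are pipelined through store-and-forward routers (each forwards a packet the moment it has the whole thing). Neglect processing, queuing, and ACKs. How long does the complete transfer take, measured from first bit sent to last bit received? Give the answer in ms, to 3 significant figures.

16.9 ms

Per-hop transmission t_tx = L/R = 8000/120000000 = 0.0666667 ms.
Per-hop propagation t_prop = 601000/300000000 = 2.00333 ms.
Pipeline fill: first packet needs 2·t_tx to clear all hops; remaining 191 packets each add one t_tx.
Total = (2+192-1)·t_tx + 2·t_prop = 193·0.0666667 + 2·2.00333 = 16.9 ms.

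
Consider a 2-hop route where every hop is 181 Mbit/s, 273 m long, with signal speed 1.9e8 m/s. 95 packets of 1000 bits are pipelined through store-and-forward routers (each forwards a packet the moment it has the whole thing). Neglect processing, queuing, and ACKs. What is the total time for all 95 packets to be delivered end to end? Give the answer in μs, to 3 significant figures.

533 μs

Per-hop transmission t_tx = L/R = 1000/181000000 = 5.52486 μs.
Per-hop propagation t_prop = 273/190000000 = 1.43684 μs.
Pipeline fill: first packet needs 2·t_tx to clear all hops; remaining 94 packets each add one t_tx.
Total = (2+95-1)·t_tx + 2·t_prop = 96·5.52486 + 2·1.43684 = 533 μs.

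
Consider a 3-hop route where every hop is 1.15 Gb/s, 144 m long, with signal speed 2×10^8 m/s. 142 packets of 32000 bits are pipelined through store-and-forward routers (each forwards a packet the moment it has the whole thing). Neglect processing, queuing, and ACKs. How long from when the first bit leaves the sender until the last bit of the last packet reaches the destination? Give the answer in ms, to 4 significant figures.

4.009 ms

Per-hop transmission t_tx = L/R = 32000/1150000000 = 0.0278261 ms.
Per-hop propagation t_prop = 144/200000000 = 0.00072 ms.
Pipeline fill: first packet needs 3·t_tx to clear all hops; remaining 141 packets each add one t_tx.
Total = (3+142-1)·t_tx + 3·t_prop = 144·0.0278261 + 3·0.00072 = 4.009 ms.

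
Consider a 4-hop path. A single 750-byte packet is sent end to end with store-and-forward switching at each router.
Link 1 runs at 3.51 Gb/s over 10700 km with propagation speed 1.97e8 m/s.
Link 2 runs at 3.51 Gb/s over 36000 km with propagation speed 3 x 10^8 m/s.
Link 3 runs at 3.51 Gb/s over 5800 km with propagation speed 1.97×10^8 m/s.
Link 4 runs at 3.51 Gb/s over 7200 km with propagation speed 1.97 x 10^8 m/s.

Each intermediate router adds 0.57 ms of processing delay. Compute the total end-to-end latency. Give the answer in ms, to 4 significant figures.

L = 750 × 8 = 6000 bits.
Transmission delay per hop = L/R = 6000/3510000000 = 0.0017094 ms; 4 hops → 0.00683761 ms.
Propagation delays (d/s per hop): 54.3147, 120, 29.4416, 36.5482 ms; sum = 240.305 ms.
Processing at 3 router(s): 3 × 0.57 ms = 1.71 ms.
End-to-end = 242.0 ms.

242.0 ms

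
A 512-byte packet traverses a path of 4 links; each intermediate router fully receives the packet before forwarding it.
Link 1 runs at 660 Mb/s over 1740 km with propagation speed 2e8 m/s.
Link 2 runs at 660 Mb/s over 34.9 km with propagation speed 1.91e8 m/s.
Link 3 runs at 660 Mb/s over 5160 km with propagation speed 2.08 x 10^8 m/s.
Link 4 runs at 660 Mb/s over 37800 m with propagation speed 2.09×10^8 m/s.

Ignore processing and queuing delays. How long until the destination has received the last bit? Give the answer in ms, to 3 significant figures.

33.9 ms

L = 512 × 8 = 4096 bits.
Transmission delay per hop = L/R = 4096/660000000 = 0.00620606 ms; 4 hops → 0.0248242 ms.
Propagation delays (d/s per hop): 8.7, 0.182723, 24.8077, 0.180861 ms; sum = 33.8713 ms.
End-to-end = 33.9 ms.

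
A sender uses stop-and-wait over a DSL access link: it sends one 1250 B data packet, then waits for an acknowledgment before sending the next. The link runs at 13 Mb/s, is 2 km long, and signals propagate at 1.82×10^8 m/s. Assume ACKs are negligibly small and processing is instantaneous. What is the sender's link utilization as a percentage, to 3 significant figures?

97.2 %

t_tx = L/R = 10000/13000000 = 0.000769231 s.
t_prop = 2000/182000000 = 1.0989e-05 s; RTT = 2.1978e-05 s.
Cycle = t_tx + RTT = 0.000791209 s.
Utilization = t_tx / cycle = 0.000769231/0.000791209 = 97.2 %.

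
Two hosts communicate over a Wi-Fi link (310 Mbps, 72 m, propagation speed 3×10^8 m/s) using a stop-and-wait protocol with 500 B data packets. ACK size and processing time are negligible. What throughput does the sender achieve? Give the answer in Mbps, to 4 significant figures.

t_tx = L/R = 4000/310000000 = 1.29032e-05 s.
t_prop = 72/300000000 = 2.4e-07 s; RTT = 4.8e-07 s.
Cycle = t_tx + RTT = 1.33832e-05 s.
Throughput = L / cycle = 4000 / 1.33832e-05 = 298.9 Mbps.

298.9 Mbps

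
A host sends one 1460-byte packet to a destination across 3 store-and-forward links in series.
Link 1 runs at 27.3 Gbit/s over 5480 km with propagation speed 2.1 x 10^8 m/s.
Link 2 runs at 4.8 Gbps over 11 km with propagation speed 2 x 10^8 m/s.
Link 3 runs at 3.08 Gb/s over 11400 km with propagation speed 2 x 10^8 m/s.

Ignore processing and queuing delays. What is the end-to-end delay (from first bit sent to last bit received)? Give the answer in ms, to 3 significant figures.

L = 1460 × 8 = 11680 bits.
Transmission delays (L/R per hop): 0.000427839, 0.00243333, 0.00379221 ms; sum = 0.00665338 ms.
Propagation delays (d/s per hop): 26.0952, 0.055, 57 ms; sum = 83.1502 ms.
End-to-end = 83.2 ms.

83.2 ms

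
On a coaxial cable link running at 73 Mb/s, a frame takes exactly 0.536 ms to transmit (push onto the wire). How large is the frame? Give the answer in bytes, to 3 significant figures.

L = R × t_tx = 73000000 b/s × 0.000536 s = 39128 bits.
In bytes: 39128 / 8 = 4890 bytes.

4890 bytes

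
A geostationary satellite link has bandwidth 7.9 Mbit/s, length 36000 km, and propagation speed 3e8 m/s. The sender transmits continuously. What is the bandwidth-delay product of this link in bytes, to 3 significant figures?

Propagation delay = 36000000 / 300000000 = 0.12 s.
BDP = R × t_prop = 7900000 × 0.12 = 948000 bits.
In bytes: 948000/8 = 119000 bytes.

119000 bytes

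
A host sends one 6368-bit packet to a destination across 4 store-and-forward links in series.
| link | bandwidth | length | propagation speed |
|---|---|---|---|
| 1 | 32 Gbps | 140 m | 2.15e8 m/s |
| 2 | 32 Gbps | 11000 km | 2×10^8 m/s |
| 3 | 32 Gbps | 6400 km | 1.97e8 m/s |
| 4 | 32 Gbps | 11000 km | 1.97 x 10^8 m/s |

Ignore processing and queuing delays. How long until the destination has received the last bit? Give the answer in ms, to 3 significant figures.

Transmission delay per hop = L/R = 6368/32000000000 = 0.000199 ms; 4 hops → 0.000796 ms.
Propagation delays (d/s per hop): 0.000651163, 55, 32.4873, 55.8376 ms; sum = 143.326 ms.
End-to-end = 143 ms.

143 ms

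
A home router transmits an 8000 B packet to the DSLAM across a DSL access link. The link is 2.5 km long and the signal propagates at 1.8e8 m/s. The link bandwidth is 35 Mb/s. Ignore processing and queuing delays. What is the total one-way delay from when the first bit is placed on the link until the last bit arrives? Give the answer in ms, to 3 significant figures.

L = 8000 × 8 = 64000 bits.
Transmission delay = L/R = 64000 / 35000000 = 1.82857 ms.
Propagation delay = d/s = 2500 m / 180000000 m/s = 0.0138889 ms.
Total = 1.84 ms.

1.84 ms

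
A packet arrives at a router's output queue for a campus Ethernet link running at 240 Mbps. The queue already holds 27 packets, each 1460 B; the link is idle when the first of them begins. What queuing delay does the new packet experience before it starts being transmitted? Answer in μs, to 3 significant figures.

Each queued packet: L/R = 11680/240000000 = 48.6667 μs.
27 queued → 1314 μs.
Queuing delay = 1310 μs.

1310 μs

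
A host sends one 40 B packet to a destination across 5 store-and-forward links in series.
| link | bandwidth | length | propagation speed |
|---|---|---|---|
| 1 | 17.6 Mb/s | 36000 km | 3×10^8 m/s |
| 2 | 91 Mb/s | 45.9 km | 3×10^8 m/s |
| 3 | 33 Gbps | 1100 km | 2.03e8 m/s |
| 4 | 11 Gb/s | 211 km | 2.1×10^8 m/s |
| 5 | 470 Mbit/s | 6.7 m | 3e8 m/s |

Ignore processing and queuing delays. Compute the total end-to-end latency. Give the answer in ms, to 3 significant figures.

L = 40 × 8 = 320 bits.
Transmission delays (L/R per hop): 0.0181818, 0.00351648, 9.69697e-06, 2.90909e-05, 0.000680851 ms; sum = 0.0224179 ms.
Propagation delays (d/s per hop): 120, 0.153, 5.41872, 1.00476, 2.23333e-05 ms; sum = 126.577 ms.
End-to-end = 127 ms.

127 ms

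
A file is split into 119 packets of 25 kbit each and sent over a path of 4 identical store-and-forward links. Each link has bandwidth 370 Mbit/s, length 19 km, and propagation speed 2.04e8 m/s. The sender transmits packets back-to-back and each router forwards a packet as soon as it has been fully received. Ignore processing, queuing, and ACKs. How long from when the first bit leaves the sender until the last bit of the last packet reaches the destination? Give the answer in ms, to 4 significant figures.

8.616 ms

Per-hop transmission t_tx = L/R = 25000/370000000 = 0.0675676 ms.
Per-hop propagation t_prop = 19000/204000000 = 0.0931373 ms.
Pipeline fill: first packet needs 4·t_tx to clear all hops; remaining 118 packets each add one t_tx.
Total = (4+119-1)·t_tx + 4·t_prop = 122·0.0675676 + 4·0.0931373 = 8.616 ms.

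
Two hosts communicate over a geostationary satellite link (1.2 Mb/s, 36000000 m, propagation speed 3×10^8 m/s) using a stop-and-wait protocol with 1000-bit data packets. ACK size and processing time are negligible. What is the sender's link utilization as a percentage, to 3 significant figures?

0.346 %

t_tx = L/R = 1000/1200000 = 0.000833333 s.
t_prop = 36000000/300000000 = 0.12 s; RTT = 0.24 s.
Cycle = t_tx + RTT = 0.240833 s.
Utilization = t_tx / cycle = 0.000833333/0.240833 = 0.346 %.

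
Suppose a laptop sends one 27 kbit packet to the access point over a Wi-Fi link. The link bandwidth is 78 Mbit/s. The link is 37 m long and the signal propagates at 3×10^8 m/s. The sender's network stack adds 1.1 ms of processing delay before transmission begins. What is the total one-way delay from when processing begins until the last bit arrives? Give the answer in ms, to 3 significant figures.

1.45 ms

L = 27000 bits.
Transmission delay = L/R = 27000 / 78000000 = 0.346154 ms.
Propagation delay = d/s = 37 m / 300000000 m/s = 0.000123333 ms.
Plus processing delay 1.1 ms = 1.1 ms.
Total = 1.45 ms.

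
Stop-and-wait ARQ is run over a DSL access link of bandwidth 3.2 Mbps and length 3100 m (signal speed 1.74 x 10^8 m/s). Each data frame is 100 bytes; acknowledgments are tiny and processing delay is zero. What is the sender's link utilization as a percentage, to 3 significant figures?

t_tx = L/R = 800/3200000 = 0.00025 s.
t_prop = 3100/174000000 = 1.78161e-05 s; RTT = 3.56322e-05 s.
Cycle = t_tx + RTT = 0.000285632 s.
Utilization = t_tx / cycle = 0.00025/0.000285632 = 87.5 %.

87.5 %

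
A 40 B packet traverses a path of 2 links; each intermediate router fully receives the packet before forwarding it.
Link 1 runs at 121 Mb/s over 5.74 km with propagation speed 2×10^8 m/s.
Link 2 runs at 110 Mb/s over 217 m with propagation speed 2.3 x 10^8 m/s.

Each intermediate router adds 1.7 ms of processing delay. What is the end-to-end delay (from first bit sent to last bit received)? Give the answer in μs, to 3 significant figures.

1740 μs

L = 40 × 8 = 320 bits.
Transmission delays (L/R per hop): 2.64463, 2.90909 μs; sum = 5.55372 μs.
Propagation delays (d/s per hop): 28.7, 0.943478 μs; sum = 29.6435 μs.
Processing at 1 router(s): 1 × 1.7 ms = 1700 μs.
End-to-end = 1740 μs.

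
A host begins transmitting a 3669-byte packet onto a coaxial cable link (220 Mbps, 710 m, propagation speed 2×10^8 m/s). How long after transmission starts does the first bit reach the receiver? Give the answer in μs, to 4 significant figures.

First bit experiences only propagation delay: d/s = 710/200000000 = 3.550 μs.

3.550 μs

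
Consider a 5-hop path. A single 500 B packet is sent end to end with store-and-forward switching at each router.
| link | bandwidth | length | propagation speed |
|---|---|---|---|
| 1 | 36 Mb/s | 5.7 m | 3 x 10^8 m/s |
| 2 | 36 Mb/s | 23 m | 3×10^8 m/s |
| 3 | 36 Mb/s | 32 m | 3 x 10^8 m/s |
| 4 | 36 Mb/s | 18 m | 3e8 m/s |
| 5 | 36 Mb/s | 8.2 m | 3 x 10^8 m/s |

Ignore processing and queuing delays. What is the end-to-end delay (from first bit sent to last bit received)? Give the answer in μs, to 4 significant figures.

555.8 μs

L = 500 × 8 = 4000 bits.
Transmission delay per hop = L/R = 4000/36000000 = 111.111 μs; 5 hops → 555.556 μs.
Propagation delays (d/s per hop): 0.019, 0.0766667, 0.106667, 0.06, 0.0273333 μs; sum = 0.289667 μs.
End-to-end = 555.8 μs.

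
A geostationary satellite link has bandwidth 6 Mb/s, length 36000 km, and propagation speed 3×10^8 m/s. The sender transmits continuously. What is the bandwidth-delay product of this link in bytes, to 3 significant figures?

Propagation delay = 36000000 / 300000000 = 0.12 s.
BDP = R × t_prop = 6000000 × 0.12 = 720000 bits.
In bytes: 720000/8 = 90000 bytes.

90000 bytes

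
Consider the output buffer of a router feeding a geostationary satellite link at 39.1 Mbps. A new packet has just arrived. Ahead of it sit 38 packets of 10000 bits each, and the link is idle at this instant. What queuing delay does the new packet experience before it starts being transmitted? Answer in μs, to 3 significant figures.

Each queued packet: L/R = 10000/39100000 = 255.754 μs.
38 queued → 9718.67 μs.
Queuing delay = 9720 μs.

9720 μs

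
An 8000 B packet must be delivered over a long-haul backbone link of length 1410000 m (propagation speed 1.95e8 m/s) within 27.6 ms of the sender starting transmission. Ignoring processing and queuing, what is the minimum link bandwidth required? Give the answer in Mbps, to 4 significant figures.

L = 64000 bits.
Propagation delay = 1410000 / 195000000 = 7.23077 ms.
Transmission budget = 27.6 − 7.23077 = 20.3692 ms.
R ≥ L / t_tx = 64000 bits / 0.0203692 s = 3.142 Mbps.

3.142 Mbps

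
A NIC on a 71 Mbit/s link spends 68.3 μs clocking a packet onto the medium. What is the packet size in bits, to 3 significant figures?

4850 bits

L = R × t_tx = 71000000 b/s × 6.83e-05 s = 4849.3 bits.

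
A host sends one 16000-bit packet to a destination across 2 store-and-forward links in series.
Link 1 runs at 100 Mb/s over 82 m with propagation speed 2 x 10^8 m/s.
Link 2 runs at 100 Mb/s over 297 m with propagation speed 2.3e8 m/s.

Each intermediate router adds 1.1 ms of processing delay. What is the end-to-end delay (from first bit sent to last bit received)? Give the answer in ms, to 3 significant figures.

Transmission delay per hop = L/R = 16000/100000000 = 0.16 ms; 2 hops → 0.32 ms.
Propagation delays (d/s per hop): 0.00041, 0.0012913 ms; sum = 0.0017013 ms.
Processing at 1 router(s): 1 × 1.1 ms = 1.1 ms.
End-to-end = 1.42 ms.

1.42 ms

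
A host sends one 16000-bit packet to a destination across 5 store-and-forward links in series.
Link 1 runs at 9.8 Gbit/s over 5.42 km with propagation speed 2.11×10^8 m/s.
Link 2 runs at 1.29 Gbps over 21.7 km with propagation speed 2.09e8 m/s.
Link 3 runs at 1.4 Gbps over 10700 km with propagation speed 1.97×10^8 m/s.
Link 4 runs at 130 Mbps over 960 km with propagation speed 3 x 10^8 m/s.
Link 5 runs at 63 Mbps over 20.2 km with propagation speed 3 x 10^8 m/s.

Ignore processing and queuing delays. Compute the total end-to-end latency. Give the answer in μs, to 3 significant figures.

Transmission delays (L/R per hop): 1.63265, 12.4031, 11.4286, 123.077, 253.968 μs; sum = 402.51 μs.
Propagation delays (d/s per hop): 25.6872, 103.828, 54314.7, 3200, 67.3333 μs; sum = 57711.6 μs.
End-to-end = 58100 μs.

58100 μs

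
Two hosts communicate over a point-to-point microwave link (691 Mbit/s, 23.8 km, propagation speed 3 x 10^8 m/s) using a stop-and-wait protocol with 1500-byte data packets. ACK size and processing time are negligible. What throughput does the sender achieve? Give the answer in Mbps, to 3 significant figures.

t_tx = L/R = 12000/691000000 = 1.73661e-05 s.
t_prop = 23800/300000000 = 7.93333e-05 s; RTT = 0.000158667 s.
Cycle = t_tx + RTT = 0.000176033 s.
Throughput = L / cycle = 12000 / 0.000176033 = 68.2 Mbps.

68.2 Mbps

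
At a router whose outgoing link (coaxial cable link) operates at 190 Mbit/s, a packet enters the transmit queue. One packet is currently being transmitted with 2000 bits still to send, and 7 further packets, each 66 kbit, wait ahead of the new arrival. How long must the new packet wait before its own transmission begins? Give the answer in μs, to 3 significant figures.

Each queued packet: L/R = 66000/190000000 = 347.368 μs.
7 queued → 2431.58 μs.
Plus remaining 2000 bits of current packet: 10.5263 μs.
Queuing delay = 2440 μs.

2440 μs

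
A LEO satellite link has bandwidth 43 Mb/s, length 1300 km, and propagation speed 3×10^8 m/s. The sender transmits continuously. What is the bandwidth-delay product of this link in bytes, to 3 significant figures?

23300 bytes

Propagation delay = 1300000 / 300000000 = 0.00433333 s.
BDP = R × t_prop = 43000000 × 0.00433333 = 186333 bits.
In bytes: 186333/8 = 23300 bytes.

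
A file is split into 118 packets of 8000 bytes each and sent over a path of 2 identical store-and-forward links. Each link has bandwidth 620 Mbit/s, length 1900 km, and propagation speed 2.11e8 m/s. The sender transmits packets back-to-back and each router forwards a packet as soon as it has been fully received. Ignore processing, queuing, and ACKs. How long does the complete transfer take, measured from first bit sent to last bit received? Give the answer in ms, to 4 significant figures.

Per-hop transmission t_tx = L/R = 64000/620000000 = 0.103226 ms.
Per-hop propagation t_prop = 1900000/211000000 = 9.00474 ms.
Pipeline fill: first packet needs 2·t_tx to clear all hops; remaining 117 packets each add one t_tx.
Total = (2+118-1)·t_tx + 2·t_prop = 119·0.103226 + 2·9.00474 = 30.29 ms.

30.29 ms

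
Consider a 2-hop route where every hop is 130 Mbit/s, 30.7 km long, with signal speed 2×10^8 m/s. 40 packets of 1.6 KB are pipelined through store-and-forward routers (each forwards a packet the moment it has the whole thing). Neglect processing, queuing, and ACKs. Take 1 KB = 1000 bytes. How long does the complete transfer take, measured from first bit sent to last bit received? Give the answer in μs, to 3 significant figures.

Per-hop transmission t_tx = L/R = 12800/130000000 = 98.4615 μs.
Per-hop propagation t_prop = 30700/200000000 = 153.5 μs.
Pipeline fill: first packet needs 2·t_tx to clear all hops; remaining 39 packets each add one t_tx.
Total = (2+40-1)·t_tx + 2·t_prop = 41·98.4615 + 2·153.5 = 4340 μs.

4340 μs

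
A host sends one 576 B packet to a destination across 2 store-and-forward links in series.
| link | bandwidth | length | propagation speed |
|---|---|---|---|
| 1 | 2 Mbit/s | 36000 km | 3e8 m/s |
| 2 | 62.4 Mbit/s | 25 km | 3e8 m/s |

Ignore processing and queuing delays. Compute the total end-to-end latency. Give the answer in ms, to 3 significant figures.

L = 576 × 8 = 4608 bits.
Transmission delays (L/R per hop): 2.304, 0.0738462 ms; sum = 2.37785 ms.
Propagation delays (d/s per hop): 120, 0.0833333 ms; sum = 120.083 ms.
End-to-end = 122 ms.

122 ms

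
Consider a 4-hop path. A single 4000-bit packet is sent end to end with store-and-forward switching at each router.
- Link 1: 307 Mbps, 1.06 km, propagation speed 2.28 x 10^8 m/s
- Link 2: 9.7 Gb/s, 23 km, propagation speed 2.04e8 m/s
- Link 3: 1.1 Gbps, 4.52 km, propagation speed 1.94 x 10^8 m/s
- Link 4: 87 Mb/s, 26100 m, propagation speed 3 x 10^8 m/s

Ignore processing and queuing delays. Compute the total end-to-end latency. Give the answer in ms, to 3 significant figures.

Transmission delays (L/R per hop): 0.0130293, 0.000412371, 0.00363636, 0.045977 ms; sum = 0.0630551 ms.
Propagation delays (d/s per hop): 0.00464912, 0.112745, 0.023299, 0.087 ms; sum = 0.227693 ms.
End-to-end = 0.291 ms.

0.291 ms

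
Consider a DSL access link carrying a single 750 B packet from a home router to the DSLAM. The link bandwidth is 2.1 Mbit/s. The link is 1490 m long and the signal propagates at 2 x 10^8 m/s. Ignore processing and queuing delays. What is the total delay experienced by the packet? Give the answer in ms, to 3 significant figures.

2.86 ms

L = 750 × 8 = 6000 bits.
Transmission delay = L/R = 6000 / 2100000 = 2.85714 ms.
Propagation delay = d/s = 1490 m / 200000000 m/s = 0.00745 ms.
Total = 2.86 ms.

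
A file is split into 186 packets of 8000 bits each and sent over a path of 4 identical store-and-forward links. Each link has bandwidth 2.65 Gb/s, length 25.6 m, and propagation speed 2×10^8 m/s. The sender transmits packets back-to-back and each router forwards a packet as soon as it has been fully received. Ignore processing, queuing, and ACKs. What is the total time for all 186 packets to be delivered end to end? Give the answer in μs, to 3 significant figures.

Per-hop transmission t_tx = L/R = 8000/2650000000 = 3.01887 μs.
Per-hop propagation t_prop = 25.6/200000000 = 0.128 μs.
Pipeline fill: first packet needs 4·t_tx to clear all hops; remaining 185 packets each add one t_tx.
Total = (4+186-1)·t_tx + 4·t_prop = 189·3.01887 + 4·0.128 = 571 μs.

571 μs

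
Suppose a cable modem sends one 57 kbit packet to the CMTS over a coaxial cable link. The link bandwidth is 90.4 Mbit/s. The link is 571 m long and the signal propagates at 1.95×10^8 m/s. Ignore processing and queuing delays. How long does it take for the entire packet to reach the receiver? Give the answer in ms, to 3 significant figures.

0.633 ms

L = 57000 bits.
Transmission delay = L/R = 57000 / 90400000 = 0.630531 ms.
Propagation delay = d/s = 571 m / 195000000 m/s = 0.00292821 ms.
Total = 0.633 ms.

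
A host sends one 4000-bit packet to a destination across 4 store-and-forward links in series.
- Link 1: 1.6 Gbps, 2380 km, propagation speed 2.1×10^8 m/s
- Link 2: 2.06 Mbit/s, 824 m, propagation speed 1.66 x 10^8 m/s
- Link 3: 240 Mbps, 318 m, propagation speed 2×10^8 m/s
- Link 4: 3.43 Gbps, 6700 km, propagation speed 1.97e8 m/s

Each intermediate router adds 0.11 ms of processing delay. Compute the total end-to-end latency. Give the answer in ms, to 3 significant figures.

47.6 ms

Transmission delays (L/R per hop): 0.0025, 1.94175, 0.0166667, 0.00116618 ms; sum = 1.96208 ms.
Propagation delays (d/s per hop): 11.3333, 0.00496386, 0.00159, 34.0102 ms; sum = 45.35 ms.
Processing at 3 router(s): 3 × 0.11 ms = 0.33 ms.
End-to-end = 47.6 ms.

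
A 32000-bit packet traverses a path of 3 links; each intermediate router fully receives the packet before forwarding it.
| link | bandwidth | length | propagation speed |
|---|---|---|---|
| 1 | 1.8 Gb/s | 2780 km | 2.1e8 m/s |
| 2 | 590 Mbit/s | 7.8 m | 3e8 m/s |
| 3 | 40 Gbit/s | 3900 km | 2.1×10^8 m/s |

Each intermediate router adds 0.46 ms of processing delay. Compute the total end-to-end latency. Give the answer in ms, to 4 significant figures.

32.80 ms

Transmission delays (L/R per hop): 0.0177778, 0.0542373, 0.0008 ms; sum = 0.0728151 ms.
Propagation delays (d/s per hop): 13.2381, 2.6e-05, 18.5714 ms; sum = 31.8095 ms.
Processing at 2 router(s): 2 × 0.46 ms = 0.92 ms.
End-to-end = 32.80 ms.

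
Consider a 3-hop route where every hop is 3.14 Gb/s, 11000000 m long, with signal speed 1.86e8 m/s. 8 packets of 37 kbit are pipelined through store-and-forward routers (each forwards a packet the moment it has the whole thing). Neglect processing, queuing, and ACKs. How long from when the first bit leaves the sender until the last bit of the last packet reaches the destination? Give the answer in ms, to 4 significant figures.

177.5 ms

Per-hop transmission t_tx = L/R = 37000/3140000000 = 0.0117834 ms.
Per-hop propagation t_prop = 11000000/186000000 = 59.1398 ms.
Pipeline fill: first packet needs 3·t_tx to clear all hops; remaining 7 packets each add one t_tx.
Total = (3+8-1)·t_tx + 3·t_prop = 10·0.0117834 + 3·59.1398 = 177.5 ms.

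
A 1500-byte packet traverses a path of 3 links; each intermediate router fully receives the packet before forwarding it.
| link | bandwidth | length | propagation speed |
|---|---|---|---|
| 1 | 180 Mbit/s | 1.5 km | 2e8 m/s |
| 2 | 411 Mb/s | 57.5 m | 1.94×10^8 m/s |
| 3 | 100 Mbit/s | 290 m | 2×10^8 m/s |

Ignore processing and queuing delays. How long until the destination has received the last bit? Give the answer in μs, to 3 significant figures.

225 μs

L = 1500 × 8 = 12000 bits.
Transmission delays (L/R per hop): 66.6667, 29.1971, 120 μs; sum = 215.864 μs.
Propagation delays (d/s per hop): 7.5, 0.296392, 1.45 μs; sum = 9.24639 μs.
End-to-end = 225 μs.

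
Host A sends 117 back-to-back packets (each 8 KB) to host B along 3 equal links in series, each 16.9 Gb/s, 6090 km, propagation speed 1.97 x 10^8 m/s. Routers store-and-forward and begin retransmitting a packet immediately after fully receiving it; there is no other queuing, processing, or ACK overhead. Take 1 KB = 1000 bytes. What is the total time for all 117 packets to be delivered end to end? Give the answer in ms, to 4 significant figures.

Per-hop transmission t_tx = L/R = 64000/1.69e+10 = 0.00378698 ms.
Per-hop propagation t_prop = 6090000/197000000 = 30.9137 ms.
Pipeline fill: first packet needs 3·t_tx to clear all hops; remaining 116 packets each add one t_tx.
Total = (3+117-1)·t_tx + 3·t_prop = 119·0.00378698 + 3·30.9137 = 93.19 ms.

93.19 ms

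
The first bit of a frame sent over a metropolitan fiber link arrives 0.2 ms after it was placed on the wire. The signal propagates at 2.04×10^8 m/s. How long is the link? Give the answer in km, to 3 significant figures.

d = s × t_prop = 204000000 × 0.0002 = 40.8 km.

40.8 km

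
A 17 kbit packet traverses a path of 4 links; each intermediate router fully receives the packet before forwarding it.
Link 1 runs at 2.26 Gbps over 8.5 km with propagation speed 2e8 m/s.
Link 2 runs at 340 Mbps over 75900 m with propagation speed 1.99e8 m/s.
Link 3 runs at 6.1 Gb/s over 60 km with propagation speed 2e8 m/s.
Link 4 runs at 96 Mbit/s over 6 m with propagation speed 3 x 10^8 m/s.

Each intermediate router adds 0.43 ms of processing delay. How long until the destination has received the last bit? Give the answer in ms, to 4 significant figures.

L = 17000 bits.
Transmission delays (L/R per hop): 0.00752212, 0.05, 0.00278689, 0.177083 ms; sum = 0.237392 ms.
Propagation delays (d/s per hop): 0.0425, 0.381407, 0.3, 2e-05 ms; sum = 0.723927 ms.
Processing at 3 router(s): 3 × 0.43 ms = 1.29 ms.
End-to-end = 2.251 ms.

2.251 ms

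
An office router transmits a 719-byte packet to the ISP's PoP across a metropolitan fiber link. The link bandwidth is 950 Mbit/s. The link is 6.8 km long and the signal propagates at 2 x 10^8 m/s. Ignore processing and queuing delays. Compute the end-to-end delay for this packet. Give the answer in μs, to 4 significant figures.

40.05 μs

L = 719 × 8 = 5752 bits.
Transmission delay = L/R = 5752 / 950000000 = 6.05474 μs.
Propagation delay = d/s = 6800 m / 200000000 m/s = 34 μs.
Total = 40.05 μs.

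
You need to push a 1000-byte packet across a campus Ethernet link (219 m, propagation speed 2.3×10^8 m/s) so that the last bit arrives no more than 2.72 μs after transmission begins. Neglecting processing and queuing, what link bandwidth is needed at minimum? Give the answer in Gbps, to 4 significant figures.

L = 8000 bits.
Propagation delay = 219 / 2.3e+08 = 0.952174 μs.
Transmission budget = 2.72 − 0.952174 = 1.76783 μs.
R ≥ L / t_tx = 8000 bits / 1.76783e-06 s = 4.525 Gbps.

4.525 Gbps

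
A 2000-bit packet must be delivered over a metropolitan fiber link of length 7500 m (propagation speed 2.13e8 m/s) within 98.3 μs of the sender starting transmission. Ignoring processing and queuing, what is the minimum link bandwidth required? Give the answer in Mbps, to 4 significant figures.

31.70 Mbps

Propagation delay = 7500 / 213000000 = 35.2113 μs.
Transmission budget = 98.3 − 35.2113 = 63.0887 μs.
R ≥ L / t_tx = 2000 bits / 6.30887e-05 s = 31.70 Mbps.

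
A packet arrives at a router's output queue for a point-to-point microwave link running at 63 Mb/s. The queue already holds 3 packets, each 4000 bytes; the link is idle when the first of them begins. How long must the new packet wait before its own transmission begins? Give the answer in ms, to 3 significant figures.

Each queued packet: L/R = 32000/63000000 = 0.507937 ms.
3 queued → 1.52381 ms.
Queuing delay = 1.52 ms.

1.52 ms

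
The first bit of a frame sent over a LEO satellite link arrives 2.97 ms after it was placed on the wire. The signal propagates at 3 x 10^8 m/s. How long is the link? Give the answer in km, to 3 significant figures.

d = s × t_prop = 300000000 × 0.00297 = 891 km.

891 km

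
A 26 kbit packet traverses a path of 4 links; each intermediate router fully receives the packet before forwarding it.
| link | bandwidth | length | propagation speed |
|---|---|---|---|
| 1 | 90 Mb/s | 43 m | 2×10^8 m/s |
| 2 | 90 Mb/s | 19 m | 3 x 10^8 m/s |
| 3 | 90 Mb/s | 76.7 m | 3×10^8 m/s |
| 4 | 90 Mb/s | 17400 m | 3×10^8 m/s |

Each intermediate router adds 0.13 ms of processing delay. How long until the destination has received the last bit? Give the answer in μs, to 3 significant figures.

1600 μs

L = 26000 bits.
Transmission delay per hop = L/R = 26000/90000000 = 288.889 μs; 4 hops → 1155.56 μs.
Propagation delays (d/s per hop): 0.215, 0.0633333, 0.255667, 58 μs; sum = 58.534 μs.
Processing at 3 router(s): 3 × 0.13 ms = 390 μs.
End-to-end = 1600 μs.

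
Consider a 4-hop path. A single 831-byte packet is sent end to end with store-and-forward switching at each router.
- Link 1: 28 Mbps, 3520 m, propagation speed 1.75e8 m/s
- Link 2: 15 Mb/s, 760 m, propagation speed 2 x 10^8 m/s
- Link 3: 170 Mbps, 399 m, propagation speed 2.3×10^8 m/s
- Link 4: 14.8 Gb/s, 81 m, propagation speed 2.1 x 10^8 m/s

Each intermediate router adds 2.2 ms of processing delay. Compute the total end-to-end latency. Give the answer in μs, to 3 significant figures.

L = 831 × 8 = 6648 bits.
Transmission delays (L/R per hop): 237.429, 443.2, 39.1059, 0.449189 μs; sum = 720.184 μs.
Propagation delays (d/s per hop): 20.1143, 3.8, 1.73478, 0.385714 μs; sum = 26.0348 μs.
Processing at 3 router(s): 3 × 2.2 ms = 6600 μs.
End-to-end = 7350 μs.

7350 μs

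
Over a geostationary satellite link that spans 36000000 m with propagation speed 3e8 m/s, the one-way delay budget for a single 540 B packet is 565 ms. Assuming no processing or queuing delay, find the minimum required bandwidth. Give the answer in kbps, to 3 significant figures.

L = 4320 bits.
Propagation delay = 36000000 / 300000000 = 120 ms.
Transmission budget = 565 − 120 = 445 ms.
R ≥ L / t_tx = 4320 bits / 0.445 s = 9.71 kbps.

9.71 kbps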